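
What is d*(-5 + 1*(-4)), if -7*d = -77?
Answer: -99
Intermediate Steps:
d = 11 (d = -⅐*(-77) = 11)
d*(-5 + 1*(-4)) = 11*(-5 + 1*(-4)) = 11*(-5 - 4) = 11*(-9) = -99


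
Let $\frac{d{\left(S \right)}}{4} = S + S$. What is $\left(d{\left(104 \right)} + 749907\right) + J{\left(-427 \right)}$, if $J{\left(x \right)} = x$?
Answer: $750312$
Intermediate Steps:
$d{\left(S \right)} = 8 S$ ($d{\left(S \right)} = 4 \left(S + S\right) = 4 \cdot 2 S = 8 S$)
$\left(d{\left(104 \right)} + 749907\right) + J{\left(-427 \right)} = \left(8 \cdot 104 + 749907\right) - 427 = \left(832 + 749907\right) - 427 = 750739 - 427 = 750312$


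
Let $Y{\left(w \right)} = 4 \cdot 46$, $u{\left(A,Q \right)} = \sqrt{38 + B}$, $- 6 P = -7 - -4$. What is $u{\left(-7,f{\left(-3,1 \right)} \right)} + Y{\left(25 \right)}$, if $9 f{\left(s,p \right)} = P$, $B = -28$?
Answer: $184 + \sqrt{10} \approx 187.16$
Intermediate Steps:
$P = \frac{1}{2}$ ($P = - \frac{-7 - -4}{6} = - \frac{-7 + 4}{6} = \left(- \frac{1}{6}\right) \left(-3\right) = \frac{1}{2} \approx 0.5$)
$f{\left(s,p \right)} = \frac{1}{18}$ ($f{\left(s,p \right)} = \frac{1}{9} \cdot \frac{1}{2} = \frac{1}{18}$)
$u{\left(A,Q \right)} = \sqrt{10}$ ($u{\left(A,Q \right)} = \sqrt{38 - 28} = \sqrt{10}$)
$Y{\left(w \right)} = 184$
$u{\left(-7,f{\left(-3,1 \right)} \right)} + Y{\left(25 \right)} = \sqrt{10} + 184 = 184 + \sqrt{10}$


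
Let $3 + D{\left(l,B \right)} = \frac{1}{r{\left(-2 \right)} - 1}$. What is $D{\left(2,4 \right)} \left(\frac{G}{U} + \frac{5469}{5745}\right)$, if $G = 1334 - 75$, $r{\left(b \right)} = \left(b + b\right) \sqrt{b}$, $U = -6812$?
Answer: $\frac{10007291 \left(i - 3 \sqrt{2}\right)}{3261245 \left(- i + 4 \sqrt{2}\right)} \approx -2.3247 + 0.1315 i$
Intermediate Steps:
$r{\left(b \right)} = 2 b^{\frac{3}{2}}$ ($r{\left(b \right)} = 2 b \sqrt{b} = 2 b^{\frac{3}{2}}$)
$G = 1259$ ($G = 1334 - 75 = 1259$)
$D{\left(l,B \right)} = -3 + \frac{1}{-1 - 4 i \sqrt{2}}$ ($D{\left(l,B \right)} = -3 + \frac{1}{2 \left(-2\right)^{\frac{3}{2}} - 1} = -3 + \frac{1}{2 \left(- 2 i \sqrt{2}\right) - 1} = -3 + \frac{1}{- 4 i \sqrt{2} - 1} = -3 + \frac{1}{-1 - 4 i \sqrt{2}}$)
$D{\left(2,4 \right)} \left(\frac{G}{U} + \frac{5469}{5745}\right) = \frac{4 \left(i - 3 \sqrt{2}\right)}{- i + 4 \sqrt{2}} \left(\frac{1259}{-6812} + \frac{5469}{5745}\right) = \frac{4 \left(i - 3 \sqrt{2}\right)}{- i + 4 \sqrt{2}} \left(1259 \left(- \frac{1}{6812}\right) + 5469 \cdot \frac{1}{5745}\right) = \frac{4 \left(i - 3 \sqrt{2}\right)}{- i + 4 \sqrt{2}} \left(- \frac{1259}{6812} + \frac{1823}{1915}\right) = \frac{4 \left(i - 3 \sqrt{2}\right)}{- i + 4 \sqrt{2}} \cdot \frac{10007291}{13044980} = \frac{10007291 \left(i - 3 \sqrt{2}\right)}{3261245 \left(- i + 4 \sqrt{2}\right)}$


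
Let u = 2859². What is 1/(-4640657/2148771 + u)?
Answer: 2148771/17563793809594 ≈ 1.2234e-7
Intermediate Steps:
u = 8173881
1/(-4640657/2148771 + u) = 1/(-4640657/2148771 + 8173881) = 1/(17563793809594/2148771) = 2148771/17563793809594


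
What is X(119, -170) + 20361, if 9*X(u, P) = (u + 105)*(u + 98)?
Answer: 231857/9 ≈ 25762.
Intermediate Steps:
X(u, P) = (98 + u)*(105 + u)/9 (X(u, P) = ((u + 105)*(u + 98))/9 = ((105 + u)*(98 + u))/9 = ((98 + u)*(105 + u))/9 = (98 + u)*(105 + u)/9)
X(119, -170) + 20361 = (3430/3 + (⅑)*119² + (203/9)*119) + 20361 = (3430/3 + (⅑)*14161 + 24157/9) + 20361 = (3430/3 + 14161/9 + 24157/9) + 20361 = 48608/9 + 20361 = 231857/9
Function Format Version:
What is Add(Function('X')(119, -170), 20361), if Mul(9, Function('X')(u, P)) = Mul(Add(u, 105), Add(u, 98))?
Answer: Rational(231857, 9) ≈ 25762.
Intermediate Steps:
Function('X')(u, P) = Mul(Rational(1, 9), Add(98, u), Add(105, u)) (Function('X')(u, P) = Mul(Rational(1, 9), Mul(Add(u, 105), Add(u, 98))) = Mul(Rational(1, 9), Mul(Add(105, u), Add(98, u))) = Mul(Rational(1, 9), Mul(Add(98, u), Add(105, u))) = Mul(Rational(1, 9), Add(98, u), Add(105, u)))
Add(Function('X')(119, -170), 20361) = Add(Add(Rational(3430, 3), Mul(Rational(1, 9), Pow(119, 2)), Mul(Rational(203, 9), 119)), 20361) = Add(Add(Rational(3430, 3), Mul(Rational(1, 9), 14161), Rational(24157, 9)), 20361) = Add(Add(Rational(3430, 3), Rational(14161, 9), Rational(24157, 9)), 20361) = Add(Rational(48608, 9), 20361) = Rational(231857, 9)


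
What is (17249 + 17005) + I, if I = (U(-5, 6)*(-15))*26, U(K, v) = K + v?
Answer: 33864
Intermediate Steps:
I = -390 (I = ((-5 + 6)*(-15))*26 = (1*(-15))*26 = -15*26 = -390)
(17249 + 17005) + I = (17249 + 17005) - 390 = 34254 - 390 = 33864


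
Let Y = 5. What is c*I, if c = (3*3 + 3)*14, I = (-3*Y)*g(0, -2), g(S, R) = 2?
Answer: -5040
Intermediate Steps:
I = -30 (I = -3*5*2 = -15*2 = -30)
c = 168 (c = (9 + 3)*14 = 12*14 = 168)
c*I = 168*(-30) = -5040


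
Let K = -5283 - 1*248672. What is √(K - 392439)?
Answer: I*√646394 ≈ 803.99*I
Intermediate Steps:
K = -253955 (K = -5283 - 248672 = -253955)
√(K - 392439) = √(-253955 - 392439) = √(-646394) = I*√646394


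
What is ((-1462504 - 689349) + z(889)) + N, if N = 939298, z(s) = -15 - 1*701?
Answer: -1213271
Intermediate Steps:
z(s) = -716 (z(s) = -15 - 701 = -716)
((-1462504 - 689349) + z(889)) + N = ((-1462504 - 689349) - 716) + 939298 = (-2151853 - 716) + 939298 = -2152569 + 939298 = -1213271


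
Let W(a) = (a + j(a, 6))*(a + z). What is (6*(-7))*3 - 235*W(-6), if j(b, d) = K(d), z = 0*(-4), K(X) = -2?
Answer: -11406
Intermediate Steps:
z = 0
j(b, d) = -2
W(a) = a*(-2 + a) (W(a) = (a - 2)*(a + 0) = (-2 + a)*a = a*(-2 + a))
(6*(-7))*3 - 235*W(-6) = (6*(-7))*3 - (-1410)*(-2 - 6) = -42*3 - (-1410)*(-8) = -126 - 235*48 = -126 - 11280 = -11406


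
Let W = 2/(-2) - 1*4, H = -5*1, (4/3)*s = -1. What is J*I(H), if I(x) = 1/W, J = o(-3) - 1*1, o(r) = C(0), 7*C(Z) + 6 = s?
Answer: 11/28 ≈ 0.39286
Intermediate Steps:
s = -¾ (s = (¾)*(-1) = -¾ ≈ -0.75000)
C(Z) = -27/28 (C(Z) = -6/7 + (⅐)*(-¾) = -6/7 - 3/28 = -27/28)
o(r) = -27/28
H = -5
W = -5 (W = 2*(-½) - 4 = -1 - 4 = -5)
J = -55/28 (J = -27/28 - 1*1 = -27/28 - 1 = -55/28 ≈ -1.9643)
I(x) = -⅕ (I(x) = 1/(-5) = -⅕)
J*I(H) = -55/28*(-⅕) = 11/28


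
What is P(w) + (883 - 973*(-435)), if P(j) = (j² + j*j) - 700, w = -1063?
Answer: 2683376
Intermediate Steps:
P(j) = -700 + 2*j² (P(j) = (j² + j²) - 700 = 2*j² - 700 = -700 + 2*j²)
P(w) + (883 - 973*(-435)) = (-700 + 2*(-1063)²) + (883 - 973*(-435)) = (-700 + 2*1129969) + (883 + 423255) = (-700 + 2259938) + 424138 = 2259238 + 424138 = 2683376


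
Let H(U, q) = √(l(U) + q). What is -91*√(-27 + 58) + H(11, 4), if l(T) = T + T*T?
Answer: -91*√31 + 2*√34 ≈ -495.00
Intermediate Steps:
l(T) = T + T²
H(U, q) = √(q + U*(1 + U)) (H(U, q) = √(U*(1 + U) + q) = √(q + U*(1 + U)))
-91*√(-27 + 58) + H(11, 4) = -91*√(-27 + 58) + √(4 + 11*(1 + 11)) = -91*√31 + √(4 + 11*12) = -91*√31 + √(4 + 132) = -91*√31 + √136 = -91*√31 + 2*√34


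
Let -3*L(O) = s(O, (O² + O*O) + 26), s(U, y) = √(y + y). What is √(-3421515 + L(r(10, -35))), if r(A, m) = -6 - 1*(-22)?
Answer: √(-30793635 - 6*√269)/3 ≈ 1849.7*I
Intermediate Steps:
s(U, y) = √2*√y (s(U, y) = √(2*y) = √2*√y)
r(A, m) = 16 (r(A, m) = -6 + 22 = 16)
L(O) = -√2*√(26 + 2*O²)/3 (L(O) = -√2*√((O² + O*O) + 26)/3 = -√2*√((O² + O²) + 26)/3 = -√2*√(2*O² + 26)/3 = -√2*√(26 + 2*O²)/3)
√(-3421515 + L(r(10, -35))) = √(-3421515 - 2*√(13 + 16²)/3) = √(-3421515 - 2*√(13 + 256)/3) = √(-3421515 - 2*√269/3)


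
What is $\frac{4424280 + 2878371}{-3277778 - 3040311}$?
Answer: $- \frac{7302651}{6318089} \approx -1.1558$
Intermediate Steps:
$\frac{4424280 + 2878371}{-3277778 - 3040311} = \frac{7302651}{-6318089} = 7302651 \left(- \frac{1}{6318089}\right) = - \frac{7302651}{6318089}$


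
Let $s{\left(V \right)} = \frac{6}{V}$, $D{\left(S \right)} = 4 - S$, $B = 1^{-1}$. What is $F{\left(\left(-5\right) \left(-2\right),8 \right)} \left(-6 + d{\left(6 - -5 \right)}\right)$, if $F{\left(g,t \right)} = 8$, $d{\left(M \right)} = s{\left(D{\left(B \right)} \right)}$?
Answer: $-32$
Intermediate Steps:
$B = 1$
$d{\left(M \right)} = 2$ ($d{\left(M \right)} = \frac{6}{4 - 1} = \frac{6}{3} = 6 \cdot \frac{1}{3} = 2$)
$F{\left(\left(-5\right) \left(-2\right),8 \right)} \left(-6 + d{\left(6 - -5 \right)}\right) = 8 \left(-6 + 2\right) = 8 \left(-4\right) = -32$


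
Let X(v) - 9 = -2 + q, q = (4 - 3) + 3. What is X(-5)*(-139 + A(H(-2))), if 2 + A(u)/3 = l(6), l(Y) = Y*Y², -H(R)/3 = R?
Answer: 5533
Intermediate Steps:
q = 4 (q = 1 + 3 = 4)
H(R) = -3*R
l(Y) = Y³
X(v) = 11 (X(v) = 9 + (-2 + 4) = 9 + 2 = 11)
A(u) = 642 (A(u) = -6 + 3*6³ = -6 + 3*216 = -6 + 648 = 642)
X(-5)*(-139 + A(H(-2))) = 11*(-139 + 642) = 11*503 = 5533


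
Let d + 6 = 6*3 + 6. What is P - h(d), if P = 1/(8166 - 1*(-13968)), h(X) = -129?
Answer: 2855287/22134 ≈ 129.00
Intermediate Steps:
d = 18 (d = -6 + (6*3 + 6) = -6 + (18 + 6) = -6 + 24 = 18)
P = 1/22134 (P = 1/(8166 + 13968) = 1/22134 ≈ 4.5179e-5)
P - h(d) = 1/22134 - 1*(-129) = 1/22134 + 129 = 2855287/22134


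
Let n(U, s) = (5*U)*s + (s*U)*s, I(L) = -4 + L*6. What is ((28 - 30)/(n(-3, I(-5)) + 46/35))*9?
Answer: 315/51742 ≈ 0.0060879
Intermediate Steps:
I(L) = -4 + 6*L
n(U, s) = U*s² + 5*U*s (n(U, s) = 5*U*s + (U*s)*s = 5*U*s + U*s² = U*s² + 5*U*s)
((28 - 30)/(n(-3, I(-5)) + 46/35))*9 = ((28 - 30)/(-3*(-4 + 6*(-5))*(5 + (-4 + 6*(-5))) + 46/35))*9 = -2/(-3*(-4 - 30)*(5 + (-4 - 30)) + 46*(1/35))*9 = -2/(-3*(-34)*(5 - 34) + 46/35)*9 = -2/(-3*(-34)*(-29) + 46/35)*9 = -2/(-2958 + 46/35)*9 = -2/(-103484/35)*9 = -2*(-35/103484)*9 = (35/51742)*9 = 315/51742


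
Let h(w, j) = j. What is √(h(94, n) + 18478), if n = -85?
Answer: √18393 ≈ 135.62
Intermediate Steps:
√(h(94, n) + 18478) = √(-85 + 18478) = √18393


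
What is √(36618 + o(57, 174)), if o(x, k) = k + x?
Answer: √36849 ≈ 191.96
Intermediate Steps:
√(36618 + o(57, 174)) = √(36618 + (174 + 57)) = √(36618 + 231) = √36849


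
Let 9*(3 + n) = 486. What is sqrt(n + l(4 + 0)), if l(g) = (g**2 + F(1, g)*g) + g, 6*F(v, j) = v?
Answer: sqrt(645)/3 ≈ 8.4656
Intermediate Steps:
F(v, j) = v/6
n = 51 (n = -3 + (1/9)*486 = -3 + 54 = 51)
l(g) = g**2 + 7*g/6 (l(g) = (g**2 + ((1/6)*1)*g) + g = (g**2 + g/6) + g = g**2 + 7*g/6)
sqrt(n + l(4 + 0)) = sqrt(51 + (4 + 0)*(7 + 6*(4 + 0))/6) = sqrt(51 + (1/6)*4*(7 + 6*4)) = sqrt(51 + (1/6)*4*(7 + 24)) = sqrt(51 + (1/6)*4*31) = sqrt(51 + 62/3) = sqrt(215/3) = sqrt(645)/3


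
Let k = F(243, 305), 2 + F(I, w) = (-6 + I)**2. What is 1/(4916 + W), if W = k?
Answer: 1/61083 ≈ 1.6371e-5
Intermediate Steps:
F(I, w) = -2 + (-6 + I)**2
k = 56167 (k = -2 + (-6 + 243)**2 = -2 + 237**2 = -2 + 56169 = 56167)
W = 56167
1/(4916 + W) = 1/(4916 + 56167) = 1/61083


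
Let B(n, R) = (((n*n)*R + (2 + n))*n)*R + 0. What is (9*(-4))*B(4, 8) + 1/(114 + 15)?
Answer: -19913471/129 ≈ -1.5437e+5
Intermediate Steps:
B(n, R) = R*n*(2 + n + R*n**2) (B(n, R) = ((n**2*R + (2 + n))*n)*R + 0 = ((R*n**2 + (2 + n))*n)*R + 0 = ((2 + n + R*n**2)*n)*R + 0 = (n*(2 + n + R*n**2))*R + 0 = R*n*(2 + n + R*n**2) + 0 = R*n*(2 + n + R*n**2))
(9*(-4))*B(4, 8) + 1/(114 + 15) = (9*(-4))*(8*4*(2 + 4 + 8*4**2)) + 1/(114 + 15) = -288*4*(2 + 4 + 8*16) + 1/129 = -288*4*(2 + 4 + 128) + 1/129 = -288*4*134 + 1/129 = -36*4288 + 1/129 = -154368 + 1/129 = -19913471/129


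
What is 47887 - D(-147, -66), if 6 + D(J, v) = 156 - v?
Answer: 47671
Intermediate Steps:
D(J, v) = 150 - v (D(J, v) = -6 + (156 - v) = 150 - v)
47887 - D(-147, -66) = 47887 - (150 - 1*(-66)) = 47887 - (150 + 66) = 47887 - 1*216 = 47887 - 216 = 47671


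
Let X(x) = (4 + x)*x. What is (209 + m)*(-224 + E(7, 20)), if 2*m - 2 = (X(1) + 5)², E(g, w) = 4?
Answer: -57200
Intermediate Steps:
X(x) = x*(4 + x)
m = 51 (m = 1 + (1*(4 + 1) + 5)²/2 = 1 + (1*5 + 5)²/2 = 1 + (5 + 5)²/2 = 1 + (½)*10² = 1 + (½)*100 = 1 + 50 = 51)
(209 + m)*(-224 + E(7, 20)) = (209 + 51)*(-224 + 4) = 260*(-220) = -57200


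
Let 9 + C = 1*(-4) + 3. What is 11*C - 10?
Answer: -120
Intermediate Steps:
C = -10 (C = -9 + (1*(-4) + 3) = -9 + (-4 + 3) = -9 - 1 = -10)
11*C - 10 = 11*(-10) - 10 = -110 - 10 = -120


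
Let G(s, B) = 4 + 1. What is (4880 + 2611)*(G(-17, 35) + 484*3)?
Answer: 10914387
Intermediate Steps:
G(s, B) = 5
(4880 + 2611)*(G(-17, 35) + 484*3) = (4880 + 2611)*(5 + 484*3) = 7491*(5 + 1452) = 7491*1457 = 10914387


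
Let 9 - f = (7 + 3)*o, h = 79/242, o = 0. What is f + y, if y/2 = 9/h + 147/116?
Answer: 305499/4582 ≈ 66.674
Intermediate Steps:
h = 79/242 (h = 79*(1/242) = 79/242 ≈ 0.32645)
y = 264261/4582 (y = 2*(9/(79/242) + 147/116) = 2*(9*(242/79) + 147*(1/116)) = 2*(2178/79 + 147/116) = 2*(264261/9164) = 264261/4582 ≈ 57.674)
f = 9 (f = 9 - (7 + 3)*0 = 9 - 10*0 = 9 - 1*0 = 9 + 0 = 9)
f + y = 9 + 264261/4582 = 305499/4582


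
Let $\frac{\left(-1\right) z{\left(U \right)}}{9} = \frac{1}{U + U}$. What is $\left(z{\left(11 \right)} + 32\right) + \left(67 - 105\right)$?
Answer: $- \frac{141}{22} \approx -6.4091$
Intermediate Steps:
$z{\left(U \right)} = - \frac{9}{2 U}$ ($z{\left(U \right)} = - \frac{9}{U + U} = - \frac{9}{2 U}$)
$\left(z{\left(11 \right)} + 32\right) + \left(67 - 105\right) = \left(- \frac{9}{2 \cdot 11} + 32\right) + \left(67 - 105\right) = \left(\left(- \frac{9}{2}\right) \frac{1}{11} + 32\right) - 38 = \left(- \frac{9}{22} + 32\right) - 38 = \frac{695}{22} - 38 = - \frac{141}{22}$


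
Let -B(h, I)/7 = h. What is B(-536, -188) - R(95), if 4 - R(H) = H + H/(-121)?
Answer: 464908/121 ≈ 3842.2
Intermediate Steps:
B(h, I) = -7*h
R(H) = 4 - 120*H/121 (R(H) = 4 - (H + H/(-121)) = 4 - (H + H*(-1/121)) = 4 - (H - H/121) = 4 - 120*H/121)
B(-536, -188) - R(95) = -7*(-536) - (4 - 120/121*95) = 3752 - (4 - 11400/121) = 3752 - 1*(-10916/121) = 3752 + 10916/121 = 464908/121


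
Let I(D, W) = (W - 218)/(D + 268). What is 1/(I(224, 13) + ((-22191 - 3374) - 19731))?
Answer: -12/543557 ≈ -2.2077e-5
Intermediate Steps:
I(D, W) = (-218 + W)/(268 + D)
1/(I(224, 13) + ((-22191 - 3374) - 19731)) = 1/((-218 + 13)/(268 + 224) + ((-22191 - 3374) - 19731)) = 1/(-205/492 + (-25565 - 19731)) = 1/((1/492)*(-205) - 45296) = 1/(-5/12 - 45296) = 1/(-543557/12) = -12/543557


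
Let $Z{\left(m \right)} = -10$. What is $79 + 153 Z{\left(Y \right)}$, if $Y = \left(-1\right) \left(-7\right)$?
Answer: $-1451$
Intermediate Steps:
$Y = 7$
$79 + 153 Z{\left(Y \right)} = 79 + 153 \left(-10\right) = 79 - 1530 = -1451$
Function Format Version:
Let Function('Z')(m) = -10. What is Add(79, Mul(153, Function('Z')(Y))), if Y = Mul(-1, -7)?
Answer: -1451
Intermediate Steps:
Y = 7
Add(79, Mul(153, Function('Z')(Y))) = Add(79, Mul(153, -10)) = Add(79, -1530) = -1451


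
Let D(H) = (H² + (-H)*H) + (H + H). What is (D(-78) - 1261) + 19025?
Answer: 17608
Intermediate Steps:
D(H) = 2*H (D(H) = (H² - H²) + 2*H = 0 + 2*H = 2*H)
(D(-78) - 1261) + 19025 = (2*(-78) - 1261) + 19025 = (-156 - 1261) + 19025 = -1417 + 19025 = 17608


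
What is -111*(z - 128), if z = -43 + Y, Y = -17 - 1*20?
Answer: 23088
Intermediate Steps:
Y = -37 (Y = -17 - 20 = -37)
z = -80 (z = -43 - 37 = -80)
-111*(z - 128) = -111*(-80 - 128) = -111*(-208) = 23088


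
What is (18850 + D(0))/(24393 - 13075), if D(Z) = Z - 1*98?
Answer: 9376/5659 ≈ 1.6568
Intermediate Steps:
D(Z) = -98 + Z (D(Z) = Z - 98 = -98 + Z)
(18850 + D(0))/(24393 - 13075) = (18850 + (-98 + 0))/(24393 - 13075) = (18850 - 98)/11318 = 18752*(1/11318) = 9376/5659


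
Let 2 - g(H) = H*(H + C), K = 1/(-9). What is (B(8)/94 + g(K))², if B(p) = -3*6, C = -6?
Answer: 18490000/14493249 ≈ 1.2758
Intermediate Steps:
K = -⅑ ≈ -0.11111
B(p) = -18
g(H) = 2 - H*(-6 + H) (g(H) = 2 - H*(H - 6) = 2 - H*(-6 + H))
(B(8)/94 + g(K))² = (-18/94 + (2 - (-⅑)² + 6*(-⅑)))² = (-18*1/94 + (2 - 1*1/81 - ⅔))² = (-9/47 + (2 - 1/81 - ⅔))² = (-9/47 + 107/81)² = (4300/3807)² = 18490000/14493249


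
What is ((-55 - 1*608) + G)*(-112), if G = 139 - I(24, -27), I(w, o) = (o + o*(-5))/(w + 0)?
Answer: 59192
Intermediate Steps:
I(w, o) = -4*o/w (I(w, o) = (o - 5*o)/w = (-4*o)/w = -4*o/w)
G = 269/2 (G = 139 - (-4)*(-27)/24 = 139 - 1*9/2 = 139 - 9/2 = 269/2 ≈ 134.50)
((-55 - 1*608) + G)*(-112) = ((-55 - 1*608) + 269/2)*(-112) = ((-55 - 608) + 269/2)*(-112) = (-663 + 269/2)*(-112) = -1057/2*(-112) = 59192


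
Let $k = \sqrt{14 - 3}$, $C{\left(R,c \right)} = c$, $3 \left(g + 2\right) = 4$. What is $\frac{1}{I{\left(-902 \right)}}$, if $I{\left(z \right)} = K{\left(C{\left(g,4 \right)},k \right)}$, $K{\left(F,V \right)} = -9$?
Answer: $- \frac{1}{9} \approx -0.11111$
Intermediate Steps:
$g = - \frac{2}{3}$ ($g = -2 + \frac{1}{3} \cdot 4 = -2 + \frac{4}{3} = - \frac{2}{3} \approx -0.66667$)
$k = \sqrt{11} \approx 3.3166$
$I{\left(z \right)} = -9$
$\frac{1}{I{\left(-902 \right)}} = \frac{1}{-9} = - \frac{1}{9}$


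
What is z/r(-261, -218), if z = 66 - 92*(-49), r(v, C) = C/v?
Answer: 596907/109 ≈ 5476.2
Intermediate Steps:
z = 4574 (z = 66 + 4508 = 4574)
z/r(-261, -218) = 4574/((-218/(-261))) = 4574/((-218*(-1/261))) = 4574/(218/261) = 4574*(261/218) = 596907/109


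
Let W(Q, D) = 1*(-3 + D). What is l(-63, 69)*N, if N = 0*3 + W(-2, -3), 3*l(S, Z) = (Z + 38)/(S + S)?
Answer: 107/63 ≈ 1.6984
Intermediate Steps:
W(Q, D) = -3 + D
l(S, Z) = (38 + Z)/(6*S) (l(S, Z) = ((Z + 38)/(S + S))/3 = ((38 + Z)/((2*S)))/3 = ((38 + Z)*(1/(2*S)))/3 = ((38 + Z)/(2*S))/3 = (38 + Z)/(6*S))
N = -6 (N = 0*3 + (-3 - 3) = 0 - 6 = -6)
l(-63, 69)*N = ((⅙)*(38 + 69)/(-63))*(-6) = ((⅙)*(-1/63)*107)*(-6) = -107/378*(-6) = 107/63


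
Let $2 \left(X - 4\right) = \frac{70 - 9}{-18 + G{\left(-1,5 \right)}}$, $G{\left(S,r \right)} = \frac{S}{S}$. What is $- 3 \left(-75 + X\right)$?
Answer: $\frac{7425}{34} \approx 218.38$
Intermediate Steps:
$G{\left(S,r \right)} = 1$
$X = \frac{75}{34}$ ($X = 4 + \frac{\left(70 - 9\right) \frac{1}{-18 + 1}}{2} = 4 + \frac{61 \frac{1}{-17}}{2} = 4 + \frac{61 \left(- \frac{1}{17}\right)}{2} = 4 + \frac{1}{2} \left(- \frac{61}{17}\right) = 4 - \frac{61}{34} = \frac{75}{34} \approx 2.2059$)
$- 3 \left(-75 + X\right) = - 3 \left(-75 + \frac{75}{34}\right) = \left(-3\right) \left(- \frac{2475}{34}\right) = \frac{7425}{34}$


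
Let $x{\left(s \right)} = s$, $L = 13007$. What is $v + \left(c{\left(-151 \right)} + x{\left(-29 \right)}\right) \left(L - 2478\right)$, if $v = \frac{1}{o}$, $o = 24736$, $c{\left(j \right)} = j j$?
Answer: $\frac{5930861373569}{24736} \approx 2.3977 \cdot 10^{8}$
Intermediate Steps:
$c{\left(j \right)} = j^{2}$
$v = \frac{1}{24736} \approx 4.0427 \cdot 10^{-5}$
$v + \left(c{\left(-151 \right)} + x{\left(-29 \right)}\right) \left(L - 2478\right) = \frac{1}{24736} + \left(\left(-151\right)^{2} - 29\right) \left(13007 - 2478\right) = \frac{1}{24736} + \left(22801 - 29\right) 10529 = \frac{1}{24736} + 22772 \cdot 10529 = \frac{1}{24736} + 239766388 = \frac{5930861373569}{24736}$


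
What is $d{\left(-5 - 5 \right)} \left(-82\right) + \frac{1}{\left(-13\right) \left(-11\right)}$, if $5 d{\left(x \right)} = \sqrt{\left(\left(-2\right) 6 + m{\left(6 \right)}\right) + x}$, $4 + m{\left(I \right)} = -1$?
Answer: $\frac{1}{143} - \frac{246 i \sqrt{3}}{5} \approx 0.006993 - 85.217 i$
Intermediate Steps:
$m{\left(I \right)} = -5$ ($m{\left(I \right)} = -4 - 1 = -5$)
$d{\left(x \right)} = \frac{\sqrt{-17 + x}}{5}$ ($d{\left(x \right)} = \frac{\sqrt{\left(\left(-2\right) 6 - 5\right) + x}}{5} = \frac{\sqrt{\left(-12 - 5\right) + x}}{5} = \frac{\sqrt{-17 + x}}{5}$)
$d{\left(-5 - 5 \right)} \left(-82\right) + \frac{1}{\left(-13\right) \left(-11\right)} = \frac{\sqrt{-17 - 10}}{5} \left(-82\right) + \frac{1}{\left(-13\right) \left(-11\right)} = \frac{\sqrt{-17 - 10}}{5} \left(-82\right) + \frac{1}{143} = \frac{\sqrt{-27}}{5} \left(-82\right) + \frac{1}{143} = \frac{3 i \sqrt{3}}{5} \left(-82\right) + \frac{1}{143} = - \frac{246 i \sqrt{3}}{5} + \frac{1}{143} = \frac{1}{143} - \frac{246 i \sqrt{3}}{5}$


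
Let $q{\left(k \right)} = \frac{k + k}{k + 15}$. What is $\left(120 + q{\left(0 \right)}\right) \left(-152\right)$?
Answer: $-18240$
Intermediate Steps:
$q{\left(k \right)} = \frac{2 k}{15 + k}$
$\left(120 + q{\left(0 \right)}\right) \left(-152\right) = \left(120 + 2 \cdot 0 \frac{1}{15 + 0}\right) \left(-152\right) = \left(120 + 2 \cdot 0 \cdot \frac{1}{15}\right) \left(-152\right) = \left(120 + 0\right) \left(-152\right) = 120 \left(-152\right) = -18240$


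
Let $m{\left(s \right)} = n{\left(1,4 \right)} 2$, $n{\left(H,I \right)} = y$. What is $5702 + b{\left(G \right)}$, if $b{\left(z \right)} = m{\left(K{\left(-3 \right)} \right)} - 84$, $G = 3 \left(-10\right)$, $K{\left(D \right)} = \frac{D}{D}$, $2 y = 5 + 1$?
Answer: $5624$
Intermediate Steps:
$y = 3$ ($y = \frac{5 + 1}{2} = \frac{1}{2} \cdot 6 = 3$)
$n{\left(H,I \right)} = 3$
$K{\left(D \right)} = 1$
$G = -30$
$m{\left(s \right)} = 6$ ($m{\left(s \right)} = 3 \cdot 2 = 6$)
$b{\left(z \right)} = -78$ ($b{\left(z \right)} = 6 - 84 = -78$)
$5702 + b{\left(G \right)} = 5702 - 78 = 5624$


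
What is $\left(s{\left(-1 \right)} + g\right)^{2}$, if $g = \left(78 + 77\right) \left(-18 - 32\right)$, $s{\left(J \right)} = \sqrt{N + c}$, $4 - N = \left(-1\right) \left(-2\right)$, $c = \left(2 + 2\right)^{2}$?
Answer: $60062518 - 46500 \sqrt{2} \approx 5.9997 \cdot 10^{7}$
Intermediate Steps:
$c = 16$ ($c = 4^{2} = 16$)
$N = 2$ ($N = 4 - \left(-1\right) \left(-2\right) = 4 - 2 = 2$)
$s{\left(J \right)} = 3 \sqrt{2}$ ($s{\left(J \right)} = \sqrt{2 + 16} = \sqrt{18} = 3 \sqrt{2}$)
$g = -7750$ ($g = 155 \left(-50\right) = -7750$)
$\left(s{\left(-1 \right)} + g\right)^{2} = \left(3 \sqrt{2} - 7750\right)^{2} = \left(-7750 + 3 \sqrt{2}\right)^{2}$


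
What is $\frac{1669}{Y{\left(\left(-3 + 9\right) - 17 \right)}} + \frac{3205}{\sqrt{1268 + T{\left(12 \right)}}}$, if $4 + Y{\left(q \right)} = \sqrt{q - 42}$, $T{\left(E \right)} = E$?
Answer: $- \frac{6676}{69} + \frac{641 \sqrt{5}}{16} - \frac{1669 i \sqrt{53}}{69} \approx -7.1712 - 176.09 i$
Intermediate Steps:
$Y{\left(q \right)} = -4 + \sqrt{-42 + q}$ ($Y{\left(q \right)} = -4 + \sqrt{q - 42} = -4 + \sqrt{-42 + q}$)
$\frac{1669}{Y{\left(\left(-3 + 9\right) - 17 \right)}} + \frac{3205}{\sqrt{1268 + T{\left(12 \right)}}} = \frac{1669}{-4 + \sqrt{-42 + \left(\left(-3 + 9\right) - 17\right)}} + \frac{3205}{\sqrt{1268 + 12}} = \frac{1669}{-4 + \sqrt{-42 + \left(6 - 17\right)}} + \frac{3205}{\sqrt{1280}} = \frac{1669}{-4 + \sqrt{-42 - 11}} + \frac{3205}{16 \sqrt{5}} = \frac{1669}{-4 + \sqrt{-53}} + 3205 \frac{\sqrt{5}}{80} = \frac{1669}{-4 + i \sqrt{53}} + \frac{641 \sqrt{5}}{16}$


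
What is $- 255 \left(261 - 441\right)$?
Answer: $45900$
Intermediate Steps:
$- 255 \left(261 - 441\right) = \left(-255\right) \left(-180\right) = 45900$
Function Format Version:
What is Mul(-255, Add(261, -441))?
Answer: 45900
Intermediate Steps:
Mul(-255, Add(261, -441)) = Mul(-255, -180) = 45900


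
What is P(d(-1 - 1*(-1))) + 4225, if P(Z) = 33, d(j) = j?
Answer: 4258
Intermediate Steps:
P(d(-1 - 1*(-1))) + 4225 = 33 + 4225 = 4258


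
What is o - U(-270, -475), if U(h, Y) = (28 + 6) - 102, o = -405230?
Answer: -405162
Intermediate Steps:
U(h, Y) = -68 (U(h, Y) = 34 - 102 = -68)
o - U(-270, -475) = -405230 - 1*(-68) = -405230 + 68 = -405162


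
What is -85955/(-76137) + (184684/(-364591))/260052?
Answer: 1097146551134/971829342003 ≈ 1.1290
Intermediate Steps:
-85955/(-76137) + (184684/(-364591))/260052 = -85955*(-1/76137) + (184684*(-1/364591))*(1/260052) = 85955/76137 - 184684/364591*1/260052 = 85955/76137 - 46171/23703154683 = 1097146551134/971829342003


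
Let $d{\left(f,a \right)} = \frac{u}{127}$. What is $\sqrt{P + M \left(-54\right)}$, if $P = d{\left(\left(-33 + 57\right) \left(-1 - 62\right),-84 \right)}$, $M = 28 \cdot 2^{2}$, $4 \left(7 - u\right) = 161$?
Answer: $\frac{i \sqrt{390209659}}{254} \approx 77.771 i$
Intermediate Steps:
$u = - \frac{133}{4}$ ($u = 7 - \frac{161}{4} = - \frac{133}{4} \approx -33.25$)
$M = 112$ ($M = 28 \cdot 4 = 112$)
$d{\left(f,a \right)} = - \frac{133}{508}$ ($d{\left(f,a \right)} = - \frac{133}{4 \cdot 127} = \left(- \frac{133}{4}\right) \frac{1}{127} = - \frac{133}{508}$)
$P = - \frac{133}{508} \approx -0.26181$
$\sqrt{P + M \left(-54\right)} = \sqrt{- \frac{133}{508} + 112 \left(-54\right)} = \sqrt{- \frac{133}{508} - 6048} = \sqrt{- \frac{3072517}{508}} = \frac{i \sqrt{390209659}}{254}$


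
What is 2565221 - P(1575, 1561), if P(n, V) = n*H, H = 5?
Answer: 2557346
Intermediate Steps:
P(n, V) = 5*n (P(n, V) = n*5 = 5*n)
2565221 - P(1575, 1561) = 2565221 - 5*1575 = 2565221 - 1*7875 = 2565221 - 7875 = 2557346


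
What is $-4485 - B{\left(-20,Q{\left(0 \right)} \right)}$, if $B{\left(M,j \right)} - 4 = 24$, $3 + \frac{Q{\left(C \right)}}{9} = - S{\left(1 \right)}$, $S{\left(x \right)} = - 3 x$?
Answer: $-4513$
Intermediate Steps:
$Q{\left(C \right)} = 0$ ($Q{\left(C \right)} = -27 + 9 \left(- \left(-3\right) 1\right) = -27 + 9 \left(\left(-1\right) \left(-3\right)\right) = -27 + 9 \cdot 3 = -27 + 27 = 0$)
$B{\left(M,j \right)} = 28$ ($B{\left(M,j \right)} = 4 + 24 = 28$)
$-4485 - B{\left(-20,Q{\left(0 \right)} \right)} = -4485 - 28 = -4513$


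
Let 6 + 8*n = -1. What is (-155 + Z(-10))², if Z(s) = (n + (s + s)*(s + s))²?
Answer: 103740926838241/4096 ≈ 2.5327e+10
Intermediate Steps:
n = -7/8 (n = -¾ + (⅛)*(-1) = -¾ - ⅛ = -7/8 ≈ -0.87500)
Z(s) = (-7/8 + 4*s²)² (Z(s) = (-7/8 + (s + s)*(s + s))² = (-7/8 + (2*s)*(2*s))² = (-7/8 + 4*s²)²)
(-155 + Z(-10))² = (-155 + (-7 + 32*(-10)²)²/64)² = (-155 + (-7 + 32*100)²/64)² = (-155 + (-7 + 3200)²/64)² = (-155 + (1/64)*3193²)² = (-155 + (1/64)*10195249)² = (-155 + 10195249/64)² = (10185329/64)² = 103740926838241/4096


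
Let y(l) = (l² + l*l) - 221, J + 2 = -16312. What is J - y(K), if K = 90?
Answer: -32293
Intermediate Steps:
J = -16314 (J = -2 - 16312 = -16314)
y(l) = -221 + 2*l² (y(l) = (l² + l²) - 221 = 2*l² - 221 = -221 + 2*l²)
J - y(K) = -16314 - (-221 + 2*90²) = -16314 - (-221 + 2*8100) = -16314 - (-221 + 16200) = -16314 - 1*15979 = -16314 - 15979 = -32293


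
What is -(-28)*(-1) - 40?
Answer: -68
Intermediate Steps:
-(-28)*(-1) - 40 = -28*1 - 40 = -28 - 40 = -68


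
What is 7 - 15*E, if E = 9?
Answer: -128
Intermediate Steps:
7 - 15*E = 7 - 15*9 = 7 - 135 = -128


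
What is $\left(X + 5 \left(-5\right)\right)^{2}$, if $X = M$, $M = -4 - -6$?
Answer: $529$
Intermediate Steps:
$M = 2$ ($M = -4 + 6 = 2$)
$X = 2$
$\left(X + 5 \left(-5\right)\right)^{2} = \left(2 + 5 \left(-5\right)\right)^{2} = \left(2 - 25\right)^{2} = \left(-23\right)^{2} = 529$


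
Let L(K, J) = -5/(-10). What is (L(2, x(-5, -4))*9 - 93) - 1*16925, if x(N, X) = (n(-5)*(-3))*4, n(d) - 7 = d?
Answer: -34027/2 ≈ -17014.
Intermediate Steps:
n(d) = 7 + d
x(N, X) = -24 (x(N, X) = ((7 - 5)*(-3))*4 = (2*(-3))*4 = -6*4 = -24)
L(K, J) = ½ (L(K, J) = -5*(-⅒) = ½)
(L(2, x(-5, -4))*9 - 93) - 1*16925 = ((½)*9 - 93) - 1*16925 = (9/2 - 93) - 16925 = -177/2 - 16925 = -34027/2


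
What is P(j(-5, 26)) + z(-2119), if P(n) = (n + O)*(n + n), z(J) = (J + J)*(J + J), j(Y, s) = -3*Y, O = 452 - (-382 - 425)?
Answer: 17998864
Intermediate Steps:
O = 1259 (O = 452 - 1*(-807) = 452 + 807 = 1259)
z(J) = 4*J**2 (z(J) = (2*J)*(2*J) = 4*J**2)
P(n) = 2*n*(1259 + n) (P(n) = (n + 1259)*(n + n) = (1259 + n)*(2*n) = 2*n*(1259 + n))
P(j(-5, 26)) + z(-2119) = 2*(-3*(-5))*(1259 - 3*(-5)) + 4*(-2119)**2 = 2*15*(1259 + 15) + 4*4490161 = 2*15*1274 + 17960644 = 38220 + 17960644 = 17998864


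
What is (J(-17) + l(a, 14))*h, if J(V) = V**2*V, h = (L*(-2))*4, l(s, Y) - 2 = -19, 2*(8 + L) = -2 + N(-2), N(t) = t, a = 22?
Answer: -394400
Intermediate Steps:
L = -10 (L = -8 + (-2 - 2)/2 = -8 + (1/2)*(-4) = -8 - 2 = -10)
l(s, Y) = -17 (l(s, Y) = 2 - 19 = -17)
h = 80 (h = -10*(-2)*4 = 20*4 = 80)
J(V) = V**3
(J(-17) + l(a, 14))*h = ((-17)**3 - 17)*80 = (-4913 - 17)*80 = -4930*80 = -394400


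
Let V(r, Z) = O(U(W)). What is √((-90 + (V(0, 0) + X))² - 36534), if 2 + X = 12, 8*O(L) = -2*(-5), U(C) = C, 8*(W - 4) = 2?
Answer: I*√485319/4 ≈ 174.16*I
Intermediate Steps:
W = 17/4 (W = 4 + (⅛)*2 = 4 + ¼ = 17/4 ≈ 4.2500)
O(L) = 5/4 (O(L) = (-2*(-5))/8 = (⅛)*10 = 5/4)
V(r, Z) = 5/4
X = 10 (X = -2 + 12 = 10)
√((-90 + (V(0, 0) + X))² - 36534) = √((-90 + (5/4 + 10))² - 36534) = √((-90 + 45/4)² - 36534) = √((-315/4)² - 36534) = √(99225/16 - 36534) = √(-485319/16) = I*√485319/4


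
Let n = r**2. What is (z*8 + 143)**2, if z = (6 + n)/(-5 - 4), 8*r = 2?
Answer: 6135529/324 ≈ 18937.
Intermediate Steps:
r = 1/4 (r = (1/8)*2 = 1/4 ≈ 0.25000)
n = 1/16 (n = (1/4)**2 = 1/16 ≈ 0.062500)
z = -97/144 (z = (6 + 1/16)/(-5 - 4) = (97/16)/(-9) = (97/16)*(-1/9) = -97/144 ≈ -0.67361)
(z*8 + 143)**2 = (-97/144*8 + 143)**2 = (-97/18 + 143)**2 = (2477/18)**2 = 6135529/324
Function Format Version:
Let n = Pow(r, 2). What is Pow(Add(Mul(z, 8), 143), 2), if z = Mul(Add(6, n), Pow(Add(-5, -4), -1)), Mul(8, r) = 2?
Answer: Rational(6135529, 324) ≈ 18937.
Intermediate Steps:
r = Rational(1, 4) (r = Mul(Rational(1, 8), 2) = Rational(1, 4) ≈ 0.25000)
n = Rational(1, 16) (n = Pow(Rational(1, 4), 2) = Rational(1, 16) ≈ 0.062500)
z = Rational(-97, 144) (z = Mul(Add(6, Rational(1, 16)), Pow(Add(-5, -4), -1)) = Mul(Rational(97, 16), Pow(-9, -1)) = Mul(Rational(97, 16), Rational(-1, 9)) = Rational(-97, 144) ≈ -0.67361)
Pow(Add(Mul(z, 8), 143), 2) = Pow(Add(Mul(Rational(-97, 144), 8), 143), 2) = Pow(Add(Rational(-97, 18), 143), 2) = Pow(Rational(2477, 18), 2) = Rational(6135529, 324)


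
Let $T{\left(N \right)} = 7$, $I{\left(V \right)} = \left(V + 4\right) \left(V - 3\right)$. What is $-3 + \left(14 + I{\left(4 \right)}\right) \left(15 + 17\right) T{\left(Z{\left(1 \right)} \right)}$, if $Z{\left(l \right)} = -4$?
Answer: $4925$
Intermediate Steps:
$I{\left(V \right)} = \left(-3 + V\right) \left(4 + V\right)$ ($I{\left(V \right)} = \left(4 + V\right) \left(-3 + V\right) = \left(-3 + V\right) \left(4 + V\right)$)
$-3 + \left(14 + I{\left(4 \right)}\right) \left(15 + 17\right) T{\left(Z{\left(1 \right)} \right)} = -3 + \left(14 + \left(-12 + 4 + 4^{2}\right)\right) \left(15 + 17\right) 7 = -3 + \left(14 + \left(-12 + 4 + 16\right)\right) 32 \cdot 7 = -3 + \left(14 + 8\right) 32 \cdot 7 = -3 + 22 \cdot 32 \cdot 7 = -3 + 704 \cdot 7 = -3 + 4928 = 4925$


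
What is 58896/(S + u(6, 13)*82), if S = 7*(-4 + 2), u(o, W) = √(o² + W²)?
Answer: 5726/9571 + 33538*√205/9571 ≈ 50.770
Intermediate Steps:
u(o, W) = √(W² + o²)
S = -14 (S = 7*(-2) = -14)
58896/(S + u(6, 13)*82) = 58896/(-14 + √(13² + 6²)*82) = 58896/(-14 + √(169 + 36)*82) = 58896/(-14 + √205*82) = 58896/(-14 + 82*√205)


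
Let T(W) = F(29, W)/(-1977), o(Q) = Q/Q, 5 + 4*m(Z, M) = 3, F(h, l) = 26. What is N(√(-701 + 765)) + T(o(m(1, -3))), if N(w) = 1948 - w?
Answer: 3835354/1977 ≈ 1940.0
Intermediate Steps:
m(Z, M) = -½ (m(Z, M) = -5/4 + (¼)*3 = -5/4 + ¾ = -½)
o(Q) = 1
T(W) = -26/1977 (T(W) = 26/(-1977) = 26*(-1/1977) = -26/1977)
N(√(-701 + 765)) + T(o(m(1, -3))) = (1948 - √(-701 + 765)) - 26/1977 = (1948 - √64) - 26/1977 = (1948 - 1*8) - 26/1977 = (1948 - 8) - 26/1977 = 1940 - 26/1977 = 3835354/1977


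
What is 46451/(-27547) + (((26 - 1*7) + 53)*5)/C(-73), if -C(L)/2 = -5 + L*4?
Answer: -981943/909051 ≈ -1.0802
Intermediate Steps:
C(L) = 10 - 8*L (C(L) = -2*(-5 + L*4) = -2*(-5 + 4*L) = 10 - 8*L)
46451/(-27547) + (((26 - 1*7) + 53)*5)/C(-73) = 46451/(-27547) + (((26 - 1*7) + 53)*5)/(10 - 8*(-73)) = 46451*(-1/27547) + (((26 - 7) + 53)*5)/(10 + 584) = -46451/27547 + ((19 + 53)*5)/594 = -46451/27547 + (72*5)*(1/594) = -46451/27547 + 360*(1/594) = -46451/27547 + 20/33 = -981943/909051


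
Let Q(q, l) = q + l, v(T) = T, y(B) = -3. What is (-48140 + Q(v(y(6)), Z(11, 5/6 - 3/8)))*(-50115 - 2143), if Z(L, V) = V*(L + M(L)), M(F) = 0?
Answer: 30187121119/12 ≈ 2.5156e+9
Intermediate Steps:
Z(L, V) = L*V (Z(L, V) = V*(L + 0) = V*L = L*V)
Q(q, l) = l + q
(-48140 + Q(v(y(6)), Z(11, 5/6 - 3/8)))*(-50115 - 2143) = (-48140 + (11*(5/6 - 3/8) - 3))*(-50115 - 2143) = (-48140 + (11*(5*(1/6) - 3*1/8) - 3))*(-52258) = (-48140 + (11*(5/6 - 3/8) - 3))*(-52258) = (-48140 + (11*(11/24) - 3))*(-52258) = (-48140 + (121/24 - 3))*(-52258) = (-48140 + 49/24)*(-52258) = -1155311/24*(-52258) = 30187121119/12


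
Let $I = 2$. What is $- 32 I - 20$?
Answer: $-84$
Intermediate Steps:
$- 32 I - 20 = \left(-32\right) 2 - 20 = -64 - 20 = -84$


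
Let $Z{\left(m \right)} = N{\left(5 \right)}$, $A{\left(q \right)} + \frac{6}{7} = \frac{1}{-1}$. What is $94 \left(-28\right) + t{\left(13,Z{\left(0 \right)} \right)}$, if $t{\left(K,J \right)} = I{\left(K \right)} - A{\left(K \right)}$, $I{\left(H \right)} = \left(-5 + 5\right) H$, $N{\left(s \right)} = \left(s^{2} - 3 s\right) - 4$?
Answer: $- \frac{18411}{7} \approx -2630.1$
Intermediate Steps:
$N{\left(s \right)} = -4 + s^{2} - 3 s$
$I{\left(H \right)} = 0$ ($I{\left(H \right)} = 0 H = 0$)
$A{\left(q \right)} = - \frac{13}{7}$ ($A{\left(q \right)} = - \frac{6}{7} + \frac{1}{-1} = - \frac{6}{7} - 1 = - \frac{13}{7}$)
$Z{\left(m \right)} = 6$ ($Z{\left(m \right)} = -4 + 5^{2} - 15 = -4 + 25 - 15 = 6$)
$t{\left(K,J \right)} = \frac{13}{7}$ ($t{\left(K,J \right)} = 0 - - \frac{13}{7} = 0 + \frac{13}{7} = \frac{13}{7}$)
$94 \left(-28\right) + t{\left(13,Z{\left(0 \right)} \right)} = 94 \left(-28\right) + \frac{13}{7} = -2632 + \frac{13}{7} = - \frac{18411}{7}$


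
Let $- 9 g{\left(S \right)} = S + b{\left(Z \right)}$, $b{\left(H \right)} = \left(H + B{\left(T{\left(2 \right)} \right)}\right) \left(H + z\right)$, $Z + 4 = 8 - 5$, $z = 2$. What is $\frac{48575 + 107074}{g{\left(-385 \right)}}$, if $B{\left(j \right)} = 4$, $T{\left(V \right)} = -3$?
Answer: $\frac{1400841}{382} \approx 3667.1$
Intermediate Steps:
$Z = -1$ ($Z = -4 + \left(8 - 5\right) = -4 + 3 = -1$)
$b{\left(H \right)} = \left(2 + H\right) \left(4 + H\right)$ ($b{\left(H \right)} = \left(H + 4\right) \left(H + 2\right) = \left(4 + H\right) \left(2 + H\right) = \left(2 + H\right) \left(4 + H\right)$)
$g{\left(S \right)} = - \frac{1}{3} - \frac{S}{9}$ ($g{\left(S \right)} = - \frac{S + \left(8 + \left(-1\right)^{2} + 6 \left(-1\right)\right)}{9} = - \frac{S + \left(8 + 1 - 6\right)}{9} = - \frac{S + 3}{9} = - \frac{3 + S}{9} = - \frac{1}{3} - \frac{S}{9}$)
$\frac{48575 + 107074}{g{\left(-385 \right)}} = \frac{48575 + 107074}{- \frac{1}{3} - - \frac{385}{9}} = \frac{155649}{- \frac{1}{3} + \frac{385}{9}} = \frac{155649}{\frac{382}{9}} = 155649 \cdot \frac{9}{382} = \frac{1400841}{382}$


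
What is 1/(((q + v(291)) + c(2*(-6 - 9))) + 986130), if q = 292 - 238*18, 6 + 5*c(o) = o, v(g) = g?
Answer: 5/4912109 ≈ 1.0179e-6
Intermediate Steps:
c(o) = -6/5 + o/5
q = -3992 (q = 292 - 4284 = -3992)
1/(((q + v(291)) + c(2*(-6 - 9))) + 986130) = 1/(((-3992 + 291) + (-6/5 + (2*(-6 - 9))/5)) + 986130) = 1/((-3701 + (-6/5 + (2*(-15))/5)) + 986130) = 1/((-3701 + (-6/5 + (⅕)*(-30))) + 986130) = 1/((-3701 + (-6/5 - 6)) + 986130) = 1/((-3701 - 36/5) + 986130) = 1/(-18541/5 + 986130) = 1/(4912109/5) = 5/4912109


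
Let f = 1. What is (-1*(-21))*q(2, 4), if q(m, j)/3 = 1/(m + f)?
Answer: 21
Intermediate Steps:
q(m, j) = 3/(1 + m) (q(m, j) = 3/(m + 1) = 3/(1 + m))
(-1*(-21))*q(2, 4) = (-1*(-21))*(3/(1 + 2)) = 21*(3/3) = 21*(3*(⅓)) = 21*1 = 21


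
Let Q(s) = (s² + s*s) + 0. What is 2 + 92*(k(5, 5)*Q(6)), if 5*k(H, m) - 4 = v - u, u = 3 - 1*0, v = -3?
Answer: -13238/5 ≈ -2647.6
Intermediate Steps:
Q(s) = 2*s² (Q(s) = (s² + s²) + 0 = 2*s² + 0 = 2*s²)
u = 3 (u = 3 + 0 = 3)
k(H, m) = -⅖ (k(H, m) = ⅘ + (-3 - 1*3)/5 = ⅘ + (-3 - 3)/5 = ⅘ + (⅕)*(-6) = ⅘ - 6/5 = -⅖)
2 + 92*(k(5, 5)*Q(6)) = 2 + 92*(-4*6²/5) = 2 + 92*(-4*36/5) = 2 + 92*(-⅖*72) = 2 + 92*(-144/5) = 2 - 13248/5 = -13238/5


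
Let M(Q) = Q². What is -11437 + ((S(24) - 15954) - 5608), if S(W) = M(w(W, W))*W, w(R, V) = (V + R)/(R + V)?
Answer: -32975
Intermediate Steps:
w(R, V) = 1 (w(R, V) = (R + V)/(R + V) = 1)
S(W) = W (S(W) = 1²*W = 1*W = W)
-11437 + ((S(24) - 15954) - 5608) = -11437 + ((24 - 15954) - 5608) = -11437 + (-15930 - 5608) = -11437 - 21538 = -32975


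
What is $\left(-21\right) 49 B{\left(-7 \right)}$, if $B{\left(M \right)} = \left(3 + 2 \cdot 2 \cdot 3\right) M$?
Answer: $108045$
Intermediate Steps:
$B{\left(M \right)} = 15 M$ ($B{\left(M \right)} = \left(3 + 4 \cdot 3\right) M = \left(3 + 12\right) M = 15 M$)
$\left(-21\right) 49 B{\left(-7 \right)} = \left(-21\right) 49 \cdot 15 \left(-7\right) = \left(-1029\right) \left(-105\right) = 108045$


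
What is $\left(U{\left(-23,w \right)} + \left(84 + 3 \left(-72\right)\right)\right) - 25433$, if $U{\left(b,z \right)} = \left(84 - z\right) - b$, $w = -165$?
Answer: $-25293$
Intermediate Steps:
$U{\left(b,z \right)} = 84 - b - z$
$\left(U{\left(-23,w \right)} + \left(84 + 3 \left(-72\right)\right)\right) - 25433 = \left(\left(84 - -23 - -165\right) + \left(84 + 3 \left(-72\right)\right)\right) - 25433 = \left(\left(84 + 23 + 165\right) + \left(84 - 216\right)\right) - 25433 = \left(272 - 132\right) - 25433 = 140 - 25433 = -25293$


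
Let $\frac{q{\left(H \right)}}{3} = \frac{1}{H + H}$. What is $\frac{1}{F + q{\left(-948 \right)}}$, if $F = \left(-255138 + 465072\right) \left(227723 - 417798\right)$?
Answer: $- \frac{632}{25218825591601} \approx -2.5061 \cdot 10^{-11}$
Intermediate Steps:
$F = -39903205050$ ($F = 209934 \left(-190075\right) = -39903205050$)
$q{\left(H \right)} = \frac{3}{2 H}$ ($q{\left(H \right)} = \frac{3}{H + H} = \frac{3}{2 H}$)
$\frac{1}{F + q{\left(-948 \right)}} = \frac{1}{-39903205050 + \frac{3}{2 \left(-948\right)}} = \frac{1}{-39903205050 + \frac{3}{2} \left(- \frac{1}{948}\right)} = \frac{1}{-39903205050 - \frac{1}{632}} = \frac{1}{- \frac{25218825591601}{632}} = - \frac{632}{25218825591601}$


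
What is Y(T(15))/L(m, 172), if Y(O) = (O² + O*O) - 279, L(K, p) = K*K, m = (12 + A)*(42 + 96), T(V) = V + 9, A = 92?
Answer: 97/22886656 ≈ 4.2383e-6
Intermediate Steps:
T(V) = 9 + V
m = 14352 (m = (12 + 92)*(42 + 96) = 104*138 = 14352)
L(K, p) = K²
Y(O) = -279 + 2*O² (Y(O) = (O² + O²) - 279 = 2*O² - 279 = -279 + 2*O²)
Y(T(15))/L(m, 172) = (-279 + 2*(9 + 15)²)/(14352²) = (-279 + 2*24²)/205979904 = (-279 + 2*576)*(1/205979904) = (-279 + 1152)*(1/205979904) = 873*(1/205979904) = 97/22886656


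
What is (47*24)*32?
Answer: 36096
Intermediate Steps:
(47*24)*32 = 1128*32 = 36096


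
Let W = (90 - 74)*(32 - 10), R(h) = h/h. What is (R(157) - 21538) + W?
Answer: -21185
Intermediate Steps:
R(h) = 1
W = 352 (W = 16*22 = 352)
(R(157) - 21538) + W = (1 - 21538) + 352 = -21537 + 352 = -21185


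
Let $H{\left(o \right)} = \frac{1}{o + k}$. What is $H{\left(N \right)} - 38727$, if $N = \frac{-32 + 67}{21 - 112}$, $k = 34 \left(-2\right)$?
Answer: $- \frac{34428316}{889} \approx -38727.0$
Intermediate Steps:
$k = -68$
$N = - \frac{5}{13}$ ($N = \frac{35}{-91} = 35 \left(- \frac{1}{91}\right) = - \frac{5}{13} \approx -0.38462$)
$H{\left(o \right)} = \frac{1}{-68 + o}$ ($H{\left(o \right)} = \frac{1}{o - 68} = \frac{1}{-68 + o}$)
$H{\left(N \right)} - 38727 = \frac{1}{-68 - \frac{5}{13}} - 38727 = \frac{1}{- \frac{889}{13}} - 38727 = - \frac{13}{889} - 38727 = - \frac{34428316}{889}$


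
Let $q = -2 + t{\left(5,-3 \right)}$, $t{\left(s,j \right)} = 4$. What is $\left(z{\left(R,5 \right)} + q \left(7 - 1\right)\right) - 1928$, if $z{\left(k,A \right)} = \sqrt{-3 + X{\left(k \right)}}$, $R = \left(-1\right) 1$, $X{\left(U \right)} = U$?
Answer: $-1916 + 2 i \approx -1916.0 + 2.0 i$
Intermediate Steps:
$R = -1$
$z{\left(k,A \right)} = \sqrt{-3 + k}$
$q = 2$ ($q = -2 + 4 = 2$)
$\left(z{\left(R,5 \right)} + q \left(7 - 1\right)\right) - 1928 = \left(\sqrt{-3 - 1} + 2 \left(7 - 1\right)\right) - 1928 = \left(\sqrt{-4} + 2 \left(7 - 1\right)\right) - 1928 = \left(2 i + 2 \cdot 6\right) - 1928 = \left(2 i + 12\right) - 1928 = \left(12 + 2 i\right) - 1928 = -1916 + 2 i$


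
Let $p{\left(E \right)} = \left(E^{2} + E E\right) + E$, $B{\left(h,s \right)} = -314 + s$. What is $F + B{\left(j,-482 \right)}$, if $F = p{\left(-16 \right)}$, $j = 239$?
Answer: $-300$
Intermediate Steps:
$p{\left(E \right)} = E + 2 E^{2}$ ($p{\left(E \right)} = \left(E^{2} + E^{2}\right) + E = 2 E^{2} + E = E + 2 E^{2}$)
$F = 496$ ($F = - 16 \left(1 + 2 \left(-16\right)\right) = - 16 \left(1 - 32\right) = \left(-16\right) \left(-31\right) = 496$)
$F + B{\left(j,-482 \right)} = 496 - 796 = -300$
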